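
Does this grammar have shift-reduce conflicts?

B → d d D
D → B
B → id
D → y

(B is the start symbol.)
No shift-reduce conflicts

A shift-reduce conflict occurs when an LR(0) state has both:
  - a complete (reduce) item [A → α .] (dot at the end), and
  - a shift item [B → β . c γ] (dot before a terminal).

Augment with B' → B and build the canonical LR(0) collection (I0 = CLOSURE({[B' → . B]}), then GOTO on every symbol after a dot until no new states appear). It has 8 states:
  I0: { [B → . d d D], [B → . id], [B' → . B] }  — shift
  I1: { [B' → B .] }  — accept
  I2: { [B → d . d D] }  — shift
  I3: { [B → id .] }  — reduce
  I4: { [B → . d d D], [B → . id], [B → d d . D], [D → . B], [D → . y] }  — shift
  I5: { [D → B .] }  — reduce
  I6: { [B → d d D .] }  — reduce
  I7: { [D → y .] }  — reduce

No state contains both a complete item and a shift item.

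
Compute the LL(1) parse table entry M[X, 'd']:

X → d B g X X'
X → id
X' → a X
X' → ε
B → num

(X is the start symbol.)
To find M[X, 'd'], we find productions for X where 'd' is in the predict set (PREDICT(N → α) = (FIRST(α) \ {ε}) ∪ (FOLLOW(N) if α ⇒* ε)).

X → d B g X X': PREDICT = { 'd' }
  'd' is in predict set, so this production goes in M[X, 'd']
X → id: PREDICT = { 'id' }

M[X, 'd'] = X → d B g X X'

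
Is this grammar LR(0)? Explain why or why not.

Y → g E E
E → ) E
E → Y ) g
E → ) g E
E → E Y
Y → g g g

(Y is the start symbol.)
No. Shift-reduce conflict between [Y → g g g .] and [E → . ) E]

A grammar is LR(0) if no state in the canonical LR(0) collection has:
  - both a shift item (dot before a terminal) and a complete item (shift-reduce conflict), or
  - two or more complete items (reduce-reduce conflict; the accept item [Y' → Y .] counts as a complete item here).

Augment with Y' → Y and build the canonical LR(0) collection (I0 = CLOSURE({[Y' → . Y]}), then GOTO on every symbol after a dot until no new states appear). It has 16 states:
  I0: { [Y → . g E E], [Y → . g g g], [Y' → . Y] }  — shift
  I1: { [Y' → Y .] }  — accept
  I2: { [E → . ) E], [E → . ) g E], [E → . E Y], [E → . Y ) g], [Y → . g E E], [Y → . g g g], [Y → g . E E], [Y → g . g g] }  — shift
  I3: { [E → ) . E], [E → ) . g E], [E → . ) E], [E → . ) g E], [E → . E Y], [E → . Y ) g], [Y → . g E E], [Y → . g g g] }  — shift
  I4: { [E → . ) E], [E → . ) g E], [E → . E Y], [E → . Y ) g], [E → E . Y], [Y → . g E E], [Y → . g g g], [Y → g E . E] }  — shift
  I5: { [E → Y . ) g] }  — shift
  I6: { [E → . ) E], [E → . ) g E], [E → . E Y], [E → . Y ) g], [Y → . g E E], [Y → . g g g], [Y → g . E E], [Y → g . g g], [Y → g g . g] }  — shift
  I7: { [E → . ) E], [E → . ) g E], [E → . E Y], [E → . Y ) g], [Y → . g E E], [Y → . g g g], [Y → g . E E], [Y → g . g g], [Y → g g . g], [Y → g g g .] }  — shift, reduce
  I8: { [E → Y ) . g] }  — shift
  I9: { [E → Y ) g .] }  — reduce
  I10: { [E → E . Y], [Y → . g E E], [Y → . g g g], [Y → g E E .] }  — shift, reduce
  I11: { [E → E Y .], [E → Y . ) g] }  — shift, reduce
  I12: { [E → E Y .] }  — reduce
  I13: { [E → ) E .], [E → E . Y], [Y → . g E E], [Y → . g g g] }  — shift, reduce
  I14: { [E → ) g . E], [E → . ) E], [E → . ) g E], [E → . E Y], [E → . Y ) g], [Y → . g E E], [Y → . g g g], [Y → g . E E], [Y → g . g g] }  — shift
  I15: { [E → ) g E .], [E → . ) E], [E → . ) g E], [E → . E Y], [E → . Y ) g], [E → E . Y], [Y → . g E E], [Y → . g g g], [Y → g E . E] }  — shift, reduce

Conflict in state I7:
  Shift-reduce conflict between [Y → g g g .] and [E → . ) E]
So the grammar is NOT LR(0).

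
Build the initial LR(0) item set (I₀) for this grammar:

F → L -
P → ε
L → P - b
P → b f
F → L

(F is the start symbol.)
{ [F → . L -], [F → . L], [F' → . F], [L → . P - b], [P → . b f], [P → .] }

First, augment the grammar with F' → F
I₀ = CLOSURE({ [F' → . F] }):
  [F' → . F] has the dot before F: add [F → . L -], [F → . L]
  [F → . L -] has the dot before L: add [L → . P - b]
  [L → . P - b] has the dot before P: add [P → .], [P → . b f]
No further items can be added.

I₀ = { [F → . L -], [F → . L], [F' → . F], [L → . P - b], [P → . b f], [P → .] }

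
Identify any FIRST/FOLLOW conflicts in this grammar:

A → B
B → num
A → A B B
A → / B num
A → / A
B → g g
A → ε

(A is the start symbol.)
A FIRST/FOLLOW conflict occurs when a non-terminal N has a nullable alternative N → β (β ⇒* ε) and another alternative N → α with FIRST(α) ∩ FOLLOW(N) ≠ ∅: on such a lookahead the parser cannot decide between expanding α and letting N vanish via β.

Nullable non-terminals: A.
FIRST sets used below: FIRST(B) = { 'g', 'num' }, FIRST(A) = { '/', 'g', 'num', ε }

A: nullable alternative(s) A → ε; FOLLOW(A) = { $, 'g', 'num' }
  A → B: FIRST \ {ε} = { 'g', 'num' } — overlaps FOLLOW(A) on { 'g', 'num' }: CONFLICT
  A → A B B: FIRST \ {ε} = { '/', 'g', 'num' } — overlaps FOLLOW(A) on { 'g', 'num' }: CONFLICT
  A → / B num: FIRST \ {ε} = { '/' } — disjoint from FOLLOW(A)
  A → / A: FIRST \ {ε} = { '/' } — disjoint from FOLLOW(A)
  A → ε: FIRST \ {ε} = { } — this is the only nullable alternative, skip

B has no nullable alternative, so no FIRST/FOLLOW check is needed there.

So the grammar has 2 FIRST/FOLLOW conflicts (marked CONFLICT above).

Answer: Yes. A → B with FOLLOW(A) on { 'g', 'num' }; A → A B B with FOLLOW(A) on { 'g', 'num' }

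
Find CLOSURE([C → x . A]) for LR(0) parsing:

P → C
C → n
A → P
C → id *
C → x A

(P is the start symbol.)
{ [A → . P], [C → . id *], [C → . n], [C → . x A], [C → x . A], [P → . C] }

Start with: [C → x . A]
  [C → x . A] has the dot before A: add [A → . P]
  [A → . P] has the dot before P: add [P → . C]
  [P → . C] has the dot before C: add [C → . n], [C → . id *], [C → . x A]
No further items can be added.

CLOSURE = { [A → . P], [C → . id *], [C → . n], [C → . x A], [C → x . A], [P → . C] }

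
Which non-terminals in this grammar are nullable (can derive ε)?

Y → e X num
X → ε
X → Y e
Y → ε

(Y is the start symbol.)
{ 'X', 'Y' }

A non-terminal is nullable if it can derive ε (the empty string): either it has an ε-production, or it has a production whose right-hand side consists entirely of nullable non-terminals.

ε-productions: X → ε, Y → ε
So X, Y are immediately nullable.
Every non-terminal is now nullable.
Nullable = { 'X', 'Y' }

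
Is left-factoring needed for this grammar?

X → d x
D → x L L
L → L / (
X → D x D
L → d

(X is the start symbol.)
Left-factoring is needed when two productions for the same non-terminal
share a common prefix on the right-hand side.

Productions for X:
  X → d x
  X → D x D
Productions for L:
  L → L / (
  L → d

No common prefixes found.

Answer: No, left-factoring is not needed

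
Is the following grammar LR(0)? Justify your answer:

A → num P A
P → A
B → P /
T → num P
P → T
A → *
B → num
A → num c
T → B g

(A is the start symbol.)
No. Shift-reduce conflict between [B → num .] and [A → . *]

A grammar is LR(0) if no state in the canonical LR(0) collection has:
  - both a shift item (dot before a terminal) and a complete item (shift-reduce conflict), or
  - two or more complete items (reduce-reduce conflict; the accept item [A' → A .] counts as a complete item here).

Augment with A' → A and build the canonical LR(0) collection (I0 = CLOSURE({[A' → . A]}), then GOTO on every symbol after a dot until no new states appear). It has 14 states:
  I0: { [A → . *], [A → . num P A], [A → . num c], [A' → . A] }  — shift
  I1: { [A → * .] }  — reduce
  I2: { [A' → A .] }  — accept
  I3: { [A → . *], [A → . num P A], [A → . num c], [A → num . P A], [A → num . c], [B → . P /], [B → . num], [P → . A], [P → . T], [T → . B g], [T → . num P] }  — shift
  I4: { [P → A .] }  — reduce
  I5: { [T → B . g] }  — shift
  I6: { [A → . *], [A → . num P A], [A → . num c], [A → num P . A], [B → P . /] }  — shift
  I7: { [P → T .] }  — reduce
  I8: { [A → num c .] }  — reduce
  I9: { [A → . *], [A → . num P A], [A → . num c], [A → num . P A], [A → num . c], [B → . P /], [B → . num], [B → num .], [P → . A], [P → . T], [T → . B g], [T → . num P], [T → num . P] }  — shift, reduce
  I10: { [A → . *], [A → . num P A], [A → . num c], [A → num P . A], [B → P . /], [T → num P .] }  — shift, reduce
  I11: { [B → P / .] }  — reduce
  I12: { [A → num P A .] }  — reduce
  I13: { [T → B g .] }  — reduce

Conflict in state I9:
  Shift-reduce conflict between [B → num .] and [A → . *]
So the grammar is NOT LR(0).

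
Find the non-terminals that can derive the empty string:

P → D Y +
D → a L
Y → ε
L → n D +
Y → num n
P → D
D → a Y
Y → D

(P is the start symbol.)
ε-productions: Y → ε
So Y is immediately nullable.
No further non-terminal can be added: every production for the remaining non-terminals contains a terminal or a non-nullable non-terminal.
Nullable = { 'Y' }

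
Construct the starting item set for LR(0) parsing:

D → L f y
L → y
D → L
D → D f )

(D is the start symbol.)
First, augment the grammar with D' → D
I₀ = CLOSURE({ [D' → . D] }):
  [D' → . D] has the dot before D: add [D → . L f y], [D → . L], [D → . D f )]
  [D → . L f y] has the dot before L: add [L → . y]
No further items can be added.

I₀ = { [D → . D f )], [D → . L f y], [D → . L], [D' → . D], [L → . y] }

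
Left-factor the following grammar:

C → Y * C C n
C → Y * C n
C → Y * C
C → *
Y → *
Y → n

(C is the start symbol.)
C → Y * C C'
C' → C n
C' → n
C' → ε
C → *
Y → *
Y → n

Left-factoring transforms A → αβ₁ | αβ₂ into A → αA' and A' → β₁ | β₂
(α is the longest common prefix among the alternatives). Repeat until
no nonterminal has two alternatives with a common prefix.

Round 1: C has alternatives sharing prefix 'Y * C'. Introduce C': C → Y * C C'
  Add: C' → C n
  Add: C' → n
  Add: C' → ε

No remaining common prefixes — done.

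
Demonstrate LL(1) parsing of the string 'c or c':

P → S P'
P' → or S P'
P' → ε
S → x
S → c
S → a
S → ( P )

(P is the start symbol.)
LL(1) parsing maintains a stack (initially the start symbol over $) and the input. At each step: if the stack top is a terminal, match it against the current input token; if it is a non-terminal N, replace it with the RHS of M[N, lookahead] (the unique production whose predict set contains the lookahead).

Stack is shown with the top on the left.

Stack      Input     Action
---------------------------
P $        c or c $  output P → S P'
S P' $     c or c $  output S → c
c P' $     c or c $  match 'c'
P' $       or c $    output P' → or S P'
or S P' $  or c $    match 'or'
S P' $     c $       output S → c
c P' $     c $       match 'c'
P' $       $         output P' → ε
$          $         accept

The string is accepted.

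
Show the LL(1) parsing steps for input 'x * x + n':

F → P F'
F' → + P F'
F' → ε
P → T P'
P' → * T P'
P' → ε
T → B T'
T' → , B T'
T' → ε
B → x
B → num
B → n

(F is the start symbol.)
Stack is shown with the top on the left.

Stack         Input        Action
---------------------------------
F $           x * x + n $  output F → P F'
P F' $        x * x + n $  output P → T P'
T P' F' $     x * x + n $  output T → B T'
B T' P' F' $  x * x + n $  output B → x
x T' P' F' $  x * x + n $  match 'x'
T' P' F' $    * x + n $    output T' → ε
P' F' $       * x + n $    output P' → * T P'
* T P' F' $   * x + n $    match '*'
T P' F' $     x + n $      output T → B T'
B T' P' F' $  x + n $      output B → x
x T' P' F' $  x + n $      match 'x'
T' P' F' $    + n $        output T' → ε
P' F' $       + n $        output P' → ε
F' $          + n $        output F' → + P F'
+ P F' $      + n $        match '+'
P F' $        n $          output P → T P'
T P' F' $     n $          output T → B T'
B T' P' F' $  n $          output B → n
n T' P' F' $  n $          match 'n'
T' P' F' $    $            output T' → ε
P' F' $       $            output P' → ε
F' $          $            output F' → ε
$             $            accept

The string is accepted.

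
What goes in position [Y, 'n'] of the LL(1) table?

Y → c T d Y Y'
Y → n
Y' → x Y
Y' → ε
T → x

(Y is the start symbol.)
To find M[Y, 'n'], we find productions for Y where 'n' is in the predict set (PREDICT(N → α) = (FIRST(α) \ {ε}) ∪ (FOLLOW(N) if α ⇒* ε)).

Y → c T d Y Y': PREDICT = { 'c' }
Y → n: PREDICT = { 'n' }
  'n' is in predict set, so this production goes in M[Y, 'n']

M[Y, 'n'] = Y → n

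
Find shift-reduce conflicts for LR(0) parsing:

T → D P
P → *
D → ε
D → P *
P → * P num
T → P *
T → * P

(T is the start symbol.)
A shift-reduce conflict occurs when an LR(0) state has both:
  - a complete (reduce) item [A → α .] (dot at the end), and
  - a shift item [B → β . c γ] (dot before a terminal).

Augment with T' → T and build the canonical LR(0) collection (I0 = CLOSURE({[T' → . T]}), then GOTO on every symbol after a dot until no new states appear). It has 11 states:
  I0: { [D → . P *], [D → .], [P → . * P num], [P → . *], [T → . * P], [T → . D P], [T → . P *], [T' → . T] }  — shift, reduce
  I1: { [P → * . P num], [P → * .], [P → . * P num], [P → . *], [T → * . P] }  — shift, reduce
  I2: { [P → . * P num], [P → . *], [T → D . P] }  — shift
  I3: { [D → P . *], [T → P . *] }  — shift
  I4: { [T' → T .] }  — accept
  I5: { [D → P * .], [T → P * .] }  — 2 reduces
  I6: { [P → * . P num], [P → * .], [P → . * P num], [P → . *] }  — shift, reduce
  I7: { [T → D P .] }  — reduce
  I8: { [P → * P . num] }  — shift
  I9: { [P → * P num .] }  — reduce
  I10: { [P → * P . num], [T → * P .] }  — shift, reduce

I0 contains reduce item [D → .] and shift items [P → . *], [P → . * P num], [T → . * P] — shift-reduce conflict.
I1 contains reduce item [P → * .] and shift items [P → . *], [P → . * P num] — shift-reduce conflict.
I6 contains reduce item [P → * .] and shift items [P → . *], [P → . * P num] — shift-reduce conflict.
I10 contains reduce item [T → * P .] and shift item [P → * P . num] — shift-reduce conflict.

Answer: Yes — I0: [D → .] vs [P → . *]; I1: [P → * .] vs [P → . *]; I6: [P → * .] vs [P → . *]; I10: [T → * P .] vs [P → * P . num]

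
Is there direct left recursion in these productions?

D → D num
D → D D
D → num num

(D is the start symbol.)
Direct left recursion occurs when N → N α for some non-terminal N (the right-hand side begins with the left-hand side itself).

D → D num: LEFT RECURSIVE (starts with D)
D → D D: LEFT RECURSIVE (starts with D)
D → num num: starts with num

The grammar has direct left recursion on: D.

Answer: Yes, D is left-recursive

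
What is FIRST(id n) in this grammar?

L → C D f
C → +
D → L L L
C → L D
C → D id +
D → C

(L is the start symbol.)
{ 'id' }

To compute FIRST(id n), process the symbols left to right:
Symbol id is a terminal. Add 'id' and stop.
FIRST(id n) = { 'id' }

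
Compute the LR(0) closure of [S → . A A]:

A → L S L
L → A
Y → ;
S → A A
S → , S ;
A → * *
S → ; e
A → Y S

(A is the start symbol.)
Start with: [S → . A A]
  [S → . A A] has the dot before A: add [A → . L S L], [A → . * *], [A → . Y S]
  [A → . L S L] has the dot before L: add [L → . A]
  [A → . Y S] has the dot before Y: add [Y → . ;]
No further items can be added.

CLOSURE = { [A → . * *], [A → . L S L], [A → . Y S], [L → . A], [S → . A A], [Y → . ;] }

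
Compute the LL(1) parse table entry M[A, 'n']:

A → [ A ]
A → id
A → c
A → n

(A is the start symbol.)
To find M[A, 'n'], we find productions for A where 'n' is in the predict set (PREDICT(N → α) = (FIRST(α) \ {ε}) ∪ (FOLLOW(N) if α ⇒* ε)).

A → [ A ]: PREDICT = { '[' }
A → id: PREDICT = { 'id' }
A → c: PREDICT = { 'c' }
A → n: PREDICT = { 'n' }
  'n' is in predict set, so this production goes in M[A, 'n']

M[A, 'n'] = A → n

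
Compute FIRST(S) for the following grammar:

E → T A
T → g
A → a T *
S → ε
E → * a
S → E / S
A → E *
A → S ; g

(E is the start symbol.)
{ '*', 'g', ε }

To compute FIRST(S), examine every production with S on the left-hand side, reading each right-hand side left to right until a non-nullable symbol is reached.

FIRST sets of the other non-terminals involved (by the same procedure, iterated to a fixed point):
  FIRST(E) = { '*', 'g' }

From S → ε:
  - ε-production, so ε ∈ FIRST(S)
From S → E / S:
  - E is a non-terminal: add FIRST(E) \ {ε} = { '*', 'g' }
    E is not nullable, so stop

Collecting: FIRST(S) = { '*', 'g', ε }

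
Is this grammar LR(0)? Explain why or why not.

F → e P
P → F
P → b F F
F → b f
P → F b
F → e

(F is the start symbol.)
Augment with F' → F and build the canonical LR(0) collection (I0 = CLOSURE({[F' → . F]}), then GOTO on every symbol after a dot until no new states appear). It has 11 states:
  I0: { [F → . b f], [F → . e P], [F → . e], [F' → . F] }  — shift
  I1: { [F' → F .] }  — accept
  I2: { [F → b . f] }  — shift
  I3: { [F → . b f], [F → . e P], [F → . e], [F → e . P], [F → e .], [P → . F b], [P → . F], [P → . b F F] }  — shift, reduce
  I4: { [P → F . b], [P → F .] }  — shift, reduce
  I5: { [F → e P .] }  — reduce
  I6: { [F → . b f], [F → . e P], [F → . e], [F → b . f], [P → b . F F] }  — shift
  I7: { [F → . b f], [F → . e P], [F → . e], [P → b F . F] }  — shift
  I8: { [F → b f .] }  — reduce
  I9: { [P → b F F .] }  — reduce
  I10: { [P → F b .] }  — reduce

Conflict in state I3:
  Shift-reduce conflict between [F → e .] and [F → . b f]
So the grammar is NOT LR(0).

Answer: No. Shift-reduce conflict between [F → e .] and [F → . b f]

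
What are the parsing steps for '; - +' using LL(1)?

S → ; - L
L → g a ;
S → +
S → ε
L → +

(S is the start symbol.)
Stack is shown with the top on the left.

Stack    Input    Action
------------------------
S $      ; - + $  output S → ; - L
; - L $  ; - + $  match ';'
- L $    - + $    match '-'
L $      + $      output L → +
+ $      + $      match '+'
$        $        accept

The string is accepted.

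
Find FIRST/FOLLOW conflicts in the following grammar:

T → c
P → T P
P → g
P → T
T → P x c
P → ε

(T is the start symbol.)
Yes. P → T P with FOLLOW(P) on { 'x' }; P → T with FOLLOW(P) on { 'x' }

Nullable non-terminals: P.
FIRST sets used below: FIRST(T) = { 'c', 'g', 'x' }

P: nullable alternative(s) P → ε; FOLLOW(P) = { 'x' }
  P → T P: FIRST \ {ε} = { 'c', 'g', 'x' } — overlaps FOLLOW(P) on { 'x' }: CONFLICT
  P → g: FIRST \ {ε} = { 'g' } — disjoint from FOLLOW(P)
  P → T: FIRST \ {ε} = { 'c', 'g', 'x' } — overlaps FOLLOW(P) on { 'x' }: CONFLICT
  P → ε: FIRST \ {ε} = { } — this is the only nullable alternative, skip

T has no nullable alternative, so no FIRST/FOLLOW check is needed there.

So the grammar has 2 FIRST/FOLLOW conflicts (marked CONFLICT above).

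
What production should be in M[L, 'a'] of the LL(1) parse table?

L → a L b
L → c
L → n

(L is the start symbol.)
L → a L b

To find M[L, 'a'], we find productions for L where 'a' is in the predict set (PREDICT(N → α) = (FIRST(α) \ {ε}) ∪ (FOLLOW(N) if α ⇒* ε)).

L → a L b: PREDICT = { 'a' }
  'a' is in predict set, so this production goes in M[L, 'a']
L → c: PREDICT = { 'c' }
L → n: PREDICT = { 'n' }

M[L, 'a'] = L → a L b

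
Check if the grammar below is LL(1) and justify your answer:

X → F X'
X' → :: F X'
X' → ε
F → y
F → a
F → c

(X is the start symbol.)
A grammar is LL(1) if for each non-terminal N with multiple productions, the predict sets of those productions are pairwise disjoint, where PREDICT(N → α) = (FIRST(α) \ {ε}) ∪ (FOLLOW(N) if α ⇒* ε).

Relevant sets:
  FOLLOW(X') = { $ }

For X':
  PREDICT(X' → :: F X') = { '::' }
  PREDICT(X' → ε) = { $ }
For F:
  PREDICT(F → y) = { 'y' }
  PREDICT(F → a) = { 'a' }
  PREDICT(F → c) = { 'c' }
X has a single production, so nothing to check there.

All predict sets are disjoint. The grammar IS LL(1).

Answer: Yes, the grammar is LL(1).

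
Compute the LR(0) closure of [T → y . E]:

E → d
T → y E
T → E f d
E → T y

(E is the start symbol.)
To compute CLOSURE, for each item [A → α.Bβ] where B is a non-terminal, add [B → .γ] for all productions B → γ; repeat for the newly added items until nothing changes.

Start with: [T → y . E]
  [T → y . E] has the dot before E: add [E → . d], [E → . T y]
  [E → . T y] has the dot before T: add [T → . y E], [T → . E f d]
No further items can be added.

CLOSURE = { [E → . T y], [E → . d], [T → . E f d], [T → . y E], [T → y . E] }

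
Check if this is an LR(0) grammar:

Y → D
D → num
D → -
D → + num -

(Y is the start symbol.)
Yes, the grammar is LR(0)

A grammar is LR(0) if no state in the canonical LR(0) collection has:
  - both a shift item (dot before a terminal) and a complete item (shift-reduce conflict), or
  - two or more complete items (reduce-reduce conflict; the accept item [Y' → Y .] counts as a complete item here).

Augment with Y' → Y and build the canonical LR(0) collection (I0 = CLOSURE({[Y' → . Y]}), then GOTO on every symbol after a dot until no new states appear). It has 8 states:
  I0: { [D → . + num -], [D → . -], [D → . num], [Y → . D], [Y' → . Y] }  — shift
  I1: { [D → + . num -] }  — shift
  I2: { [D → - .] }  — reduce
  I3: { [Y → D .] }  — reduce
  I4: { [Y' → Y .] }  — accept
  I5: { [D → num .] }  — reduce
  I6: { [D → + num . -] }  — shift
  I7: { [D → + num - .] }  — reduce

Every state is either a pure shift/goto state or contains exactly one complete item and nothing to shift — no conflicts. The grammar is LR(0).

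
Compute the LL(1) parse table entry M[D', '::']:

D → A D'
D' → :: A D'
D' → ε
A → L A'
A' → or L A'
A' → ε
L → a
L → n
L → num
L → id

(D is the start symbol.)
To find M[D', '::'], we find productions for D' where '::' is in the predict set (PREDICT(N → α) = (FIRST(α) \ {ε}) ∪ (FOLLOW(N) if α ⇒* ε)).

Relevant sets:
  FOLLOW(D') = { $ }

D' → :: A D': PREDICT = { '::' }
  '::' is in predict set, so this production goes in M[D', '::']
D' → ε: PREDICT = { $ }

M[D', '::'] = D' → :: A D'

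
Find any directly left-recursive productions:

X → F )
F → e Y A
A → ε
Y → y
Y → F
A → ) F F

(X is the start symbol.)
No direct left recursion

X → F ): starts with F
F → e Y A: starts with e
A → ε: starts with ε
Y → y: starts with y
Y → F: starts with F
A → ) F F: starts with ')'

No direct left recursion found.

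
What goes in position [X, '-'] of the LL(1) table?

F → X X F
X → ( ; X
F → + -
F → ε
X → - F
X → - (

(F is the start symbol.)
X → - F, X → - (

To find M[X, '-'], we find productions for X where '-' is in the predict set (PREDICT(N → α) = (FIRST(α) \ {ε}) ∪ (FOLLOW(N) if α ⇒* ε)).

X → ( ; X: PREDICT = { '(' }
X → - F: PREDICT = { '-' }
  '-' is in predict set, so this production goes in M[X, '-']
X → - (: PREDICT = { '-' }
  '-' is in predict set, so this production goes in M[X, '-']

M[X, '-'] = X → - F, X → - (  (a multiply-defined cell — the grammar is not LL(1))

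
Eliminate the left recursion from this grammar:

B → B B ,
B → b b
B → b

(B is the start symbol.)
B → b b B'
B → b B'
B' → B , B'
B' → ε

B is directly left-recursive. The standard transformation for
  A → A α₁ | ... | A α_m | β₁ | ... | β_n
is
  A  → β₁ A' | ... | β_n A'
  A' → α₁ A' | ... | α_m A' | ε

B → b b becomes B → b b B'
B → b becomes B → b B'
B → B B , becomes B' → B , B'
Add B' → ε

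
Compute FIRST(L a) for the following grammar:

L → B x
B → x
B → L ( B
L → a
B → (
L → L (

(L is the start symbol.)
FIRST sets of the non-terminals involved (from the grammar, by fixed-point iteration):
  FIRST(L) = { '(', 'a', 'x' }

To compute FIRST(L a), process the symbols left to right:
Symbol L is a non-terminal. Add FIRST(L) \ {ε} = { '(', 'a', 'x' }
L is not nullable (ε ∉ FIRST(L)), so stop here.
FIRST(L a) = { '(', 'a', 'x' }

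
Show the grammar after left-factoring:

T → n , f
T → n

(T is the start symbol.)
T → n T'
T' → , f
T' → ε

Left-factoring transforms A → αβ₁ | αβ₂ into A → αA' and A' → β₁ | β₂
(α is the longest common prefix among the alternatives). Repeat until
no nonterminal has two alternatives with a common prefix.

Round 1: T has alternatives sharing prefix 'n'. Introduce T': T → n T'
  Add: T' → , f
  Add: T' → ε

No remaining common prefixes — done.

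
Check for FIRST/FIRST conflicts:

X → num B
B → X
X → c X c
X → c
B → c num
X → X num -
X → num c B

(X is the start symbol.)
Yes. X → num B / X → X num '-' on { 'num' }; X → num B / X → num c B on { 'num' }; X → c X c / X → c on { 'c' }; X → c X c / X → X num '-' on { 'c' }; X → c / X → X num '-' on { 'c' }; X → X num '-' / X → num c B on { 'num' }; B → X / B → c num on { 'c' }

A FIRST/FIRST conflict occurs when two productions N → α and N → β for the same non-terminal have FIRST(α) ∩ FIRST(β) ≠ ∅ (with ε ∈ FIRST of a nullable right-hand side, so two nullable alternatives also conflict).

FIRST sets of the non-terminals at (or reachable through a nullable prefix from) the front of some alternative:
  FIRST(X) = { 'c', 'num' }

Productions for X:
  X → num B: FIRST = { 'num' }
  X → c X c: FIRST = { 'c' }
  X → c: FIRST = { 'c' }
  X → X num -: FIRST = { 'c', 'num' }
  X → num c B: FIRST = { 'num' }
Productions for B:
  B → X: FIRST = { 'c', 'num' }
  B → c num: FIRST = { 'c' }

Conflict for X: X → num B and X → X num -
  Overlap: { 'num' }
Conflict for X: X → num B and X → num c B
  Overlap: { 'num' }
Conflict for X: X → c X c and X → c
  Overlap: { 'c' }
Conflict for X: X → c X c and X → X num -
  Overlap: { 'c' }
Conflict for X: X → c and X → X num -
  Overlap: { 'c' }
Conflict for X: X → X num - and X → num c B
  Overlap: { 'num' }
Conflict for B: B → X and B → c num
  Overlap: { 'c' }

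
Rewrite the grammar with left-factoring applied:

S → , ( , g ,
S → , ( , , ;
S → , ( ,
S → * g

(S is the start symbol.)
Left-factoring transforms A → αβ₁ | αβ₂ into A → αA' and A' → β₁ | β₂
(α is the longest common prefix among the alternatives). Repeat until
no nonterminal has two alternatives with a common prefix.

Round 1: S has alternatives sharing prefix ', ( ,'. Introduce S': S → , ( , S'
  Add: S' → g ,
  Add: S' → , ;
  Add: S' → ε

No remaining common prefixes — done.

Resulting grammar:
S → , ( , S'
S' → g ,
S' → , ;
S' → ε
S → * g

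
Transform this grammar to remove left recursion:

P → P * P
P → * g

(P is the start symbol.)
P → * g P'
P' → * P P'
P' → ε

P is directly left-recursive. The standard transformation for
  A → A α₁ | ... | A α_m | β₁ | ... | β_n
is
  A  → β₁ A' | ... | β_n A'
  A' → α₁ A' | ... | α_m A' | ε

P → * g becomes P → * g P'
P → P * P becomes P' → * P P'
Add P' → ε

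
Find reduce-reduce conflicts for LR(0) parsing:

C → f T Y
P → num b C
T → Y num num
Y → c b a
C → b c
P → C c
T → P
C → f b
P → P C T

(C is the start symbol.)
A reduce-reduce conflict occurs when an LR(0) state has two complete items [A → α .] and [B → β .] — both call for a reduction, and with no lookahead the parser cannot choose between them.

Augment with C' → C and build the canonical LR(0) collection (I0 = CLOSURE({[C' → . C]}), then GOTO on every symbol after a dot until no new states appear). It has 22 states:
  I0: { [C → . b c], [C → . f T Y], [C → . f b], [C' → . C] }  — shift
  I1: { [C' → C .] }  — accept
  I2: { [C → b . c] }  — shift
  I3: { [C → . b c], [C → . f T Y], [C → . f b], [C → f . T Y], [C → f . b], [P → . C c], [P → . P C T], [P → . num b C], [T → . P], [T → . Y num num], [Y → . c b a] }  — shift
  I4: { [P → C . c] }  — shift
  I5: { [C → . b c], [C → . f T Y], [C → . f b], [P → P . C T], [T → P .] }  — shift, reduce
  I6: { [C → f T . Y], [Y → . c b a] }  — shift
  I7: { [T → Y . num num] }  — shift
  I8: { [C → b . c], [C → f b .] }  — shift, reduce
  I9: { [Y → c . b a] }  — shift
  I10: { [P → num . b C] }  — shift
  I11: { [C → . b c], [C → . f T Y], [C → . f b], [P → num b . C] }  — shift
  I12: { [P → num b C .] }  — reduce
  I13: { [Y → c b . a] }  — shift
  I14: { [Y → c b a .] }  — reduce
  I15: { [C → b c .] }  — reduce
  I16: { [T → Y num . num] }  — shift
  I17: { [T → Y num num .] }  — reduce
  I18: { [C → f T Y .] }  — reduce
  I19: { [C → . b c], [C → . f T Y], [C → . f b], [P → . C c], [P → . P C T], [P → . num b C], [P → P C . T], [T → . P], [T → . Y num num], [Y → . c b a] }  — shift
  I20: { [P → P C T .] }  — reduce
  I21: { [P → C c .] }  — reduce

No state contains more than one complete item.

Answer: No reduce-reduce conflicts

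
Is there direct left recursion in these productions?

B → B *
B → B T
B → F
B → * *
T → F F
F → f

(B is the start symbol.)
Direct left recursion occurs when N → N α for some non-terminal N (the right-hand side begins with the left-hand side itself).

B → B *: LEFT RECURSIVE (starts with B)
B → B T: LEFT RECURSIVE (starts with B)
B → F: starts with F
B → * *: starts with '*'
T → F F: starts with F
F → f: starts with f

The grammar has direct left recursion on: B.

Answer: Yes, B is left-recursive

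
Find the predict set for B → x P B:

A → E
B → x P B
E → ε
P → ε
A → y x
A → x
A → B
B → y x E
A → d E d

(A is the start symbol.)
{ 'x' }

PREDICT(B → x P B) = (FIRST(RHS) \ {ε}) ∪ (FOLLOW(B) if ε ∈ FIRST(RHS), i.e. RHS ⇒* ε)
FIRST(x P B) = { 'x' }
ε ∉ FIRST(x P B), so FOLLOW(B) is not added.
PREDICT(B → x P B) = { 'x' }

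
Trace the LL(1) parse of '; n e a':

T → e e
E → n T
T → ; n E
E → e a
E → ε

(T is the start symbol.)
LL(1) parsing maintains a stack (initially the start symbol over $) and the input. At each step: if the stack top is a terminal, match it against the current input token; if it is a non-terminal N, replace it with the RHS of M[N, lookahead] (the unique production whose predict set contains the lookahead).

Stack is shown with the top on the left.

Stack    Input      Action
--------------------------
T $      ; n e a $  output T → ; n E
; n E $  ; n e a $  match ';'
n E $    n e a $    match 'n'
E $      e a $      output E → e a
e a $    e a $      match 'e'
a $      a $        match 'a'
$        $          accept

The string is accepted.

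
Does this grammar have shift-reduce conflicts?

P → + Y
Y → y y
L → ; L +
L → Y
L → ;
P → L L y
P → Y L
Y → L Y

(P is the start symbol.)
Augment with P' → P and build the canonical LR(0) collection (I0 = CLOSURE({[P' → . P]}), then GOTO on every symbol after a dot until no new states appear). It has 17 states:
  I0: { [L → . ; L +], [L → . ;], [L → . Y], [P → . + Y], [P → . L L y], [P → . Y L], [P' → . P], [Y → . L Y], [Y → . y y] }  — shift
  I1: { [L → . ; L +], [L → . ;], [L → . Y], [P → + . Y], [Y → . L Y], [Y → . y y] }  — shift
  I2: { [L → . ; L +], [L → . ;], [L → . Y], [L → ; . L +], [L → ; .], [Y → . L Y], [Y → . y y] }  — shift, reduce
  I3: { [L → . ; L +], [L → . ;], [L → . Y], [P → L . L y], [Y → . L Y], [Y → . y y], [Y → L . Y] }  — shift
  I4: { [P' → P .] }  — accept
  I5: { [L → . ; L +], [L → . ;], [L → . Y], [L → Y .], [P → Y . L], [Y → . L Y], [Y → . y y] }  — shift, reduce
  I6: { [Y → y . y] }  — shift
  I7: { [Y → y y .] }  — reduce
  I8: { [L → . ; L +], [L → . ;], [L → . Y], [P → Y L .], [Y → . L Y], [Y → . y y], [Y → L . Y] }  — shift, reduce
  I9: { [L → Y .] }  — reduce
  I10: { [L → . ; L +], [L → . ;], [L → . Y], [Y → . L Y], [Y → . y y], [Y → L . Y] }  — shift
  I11: { [L → Y .], [Y → L Y .] }  — 2 reduces
  I12: { [L → . ; L +], [L → . ;], [L → . Y], [P → L L . y], [Y → . L Y], [Y → . y y], [Y → L . Y] }  — shift
  I13: { [P → L L y .], [Y → y . y] }  — shift, reduce
  I14: { [L → . ; L +], [L → . ;], [L → . Y], [L → ; L . +], [Y → . L Y], [Y → . y y], [Y → L . Y] }  — shift
  I15: { [L → ; L + .] }  — reduce
  I16: { [L → Y .], [P → + Y .] }  — 2 reduces

I2 contains reduce item [L → ; .] and shift items [L → . ;], [L → . ; L +], [Y → . y y] — shift-reduce conflict.
I5 contains reduce item [L → Y .] and shift items [L → . ;], [L → . ; L +], [Y → . y y] — shift-reduce conflict.
I8 contains reduce item [P → Y L .] and shift items [L → . ;], [L → . ; L +], [Y → . y y] — shift-reduce conflict.
I13 contains reduce item [P → L L y .] and shift item [Y → y . y] — shift-reduce conflict.

Answer: Yes — I2: [L → ; .] vs [L → . ;]; I5: [L → Y .] vs [L → . ;]; I8: [P → Y L .] vs [L → . ;]; I13: [P → L L y .] vs [Y → y . y]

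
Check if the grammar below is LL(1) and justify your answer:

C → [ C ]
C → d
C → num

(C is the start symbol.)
Yes, the grammar is LL(1).

A grammar is LL(1) if for each non-terminal N with multiple productions, the predict sets of those productions are pairwise disjoint, where PREDICT(N → α) = (FIRST(α) \ {ε}) ∪ (FOLLOW(N) if α ⇒* ε).

For C:
  PREDICT(C → '[' C ']') = { '[' }
  PREDICT(C → d) = { 'd' }
  PREDICT(C → num) = { 'num' }

All predict sets are disjoint. The grammar IS LL(1).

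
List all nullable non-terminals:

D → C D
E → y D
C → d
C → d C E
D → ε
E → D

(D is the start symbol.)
{ 'D', 'E' }

A non-terminal is nullable if it can derive ε (the empty string): either it has an ε-production, or it has a production whose right-hand side consists entirely of nullable non-terminals.

ε-productions: D → ε
So D is immediately nullable.
E → D: every symbol on the right is nullable, so E is nullable too.
No further non-terminal can be added: every production for the remaining non-terminals contains a terminal or a non-nullable non-terminal.
Nullable = { 'D', 'E' }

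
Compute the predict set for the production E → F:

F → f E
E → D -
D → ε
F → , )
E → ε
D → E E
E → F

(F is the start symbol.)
{ ',', 'f' }

PREDICT(E → F) = (FIRST(RHS) \ {ε}) ∪ (FOLLOW(E) if ε ∈ FIRST(RHS), i.e. RHS ⇒* ε)
FIRST(F) = { ',', 'f' }
FIRST(F) = { ',', 'f' }
ε ∉ FIRST(F), so FOLLOW(E) is not added.
PREDICT(E → F) = { ',', 'f' }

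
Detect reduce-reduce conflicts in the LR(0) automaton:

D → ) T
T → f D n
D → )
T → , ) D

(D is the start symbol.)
No reduce-reduce conflicts

Augment with D' → D and build the canonical LR(0) collection (I0 = CLOSURE({[D' → . D]}), then GOTO on every symbol after a dot until no new states appear). It has 10 states:
  I0: { [D → . ) T], [D → . )], [D' → . D] }  — shift
  I1: { [D → ) . T], [D → ) .], [T → . , ) D], [T → . f D n] }  — shift, reduce
  I2: { [D' → D .] }  — accept
  I3: { [T → , . ) D] }  — shift
  I4: { [D → ) T .] }  — reduce
  I5: { [D → . ) T], [D → . )], [T → f . D n] }  — shift
  I6: { [T → f D . n] }  — shift
  I7: { [T → f D n .] }  — reduce
  I8: { [D → . ) T], [D → . )], [T → , ) . D] }  — shift
  I9: { [T → , ) D .] }  — reduce

No state contains more than one complete item.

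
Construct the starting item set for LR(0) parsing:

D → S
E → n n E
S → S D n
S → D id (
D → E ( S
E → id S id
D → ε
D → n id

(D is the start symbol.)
{ [D → . E ( S], [D → . S], [D → . n id], [D → .], [D' → . D], [E → . id S id], [E → . n n E], [S → . D id (], [S → . S D n] }

First, augment the grammar with D' → D
I₀ = CLOSURE({ [D' → . D] }):
  [D' → . D] has the dot before D: add [D → . S], [D → . E ( S], [D → .], [D → . n id]
  [D → . S] has the dot before S: add [S → . S D n], [S → . D id (]
  [D → . E ( S] has the dot before E: add [E → . n n E], [E → . id S id]
No further items can be added.

I₀ = { [D → . E ( S], [D → . S], [D → . n id], [D → .], [D' → . D], [E → . id S id], [E → . n n E], [S → . D id (], [S → . S D n] }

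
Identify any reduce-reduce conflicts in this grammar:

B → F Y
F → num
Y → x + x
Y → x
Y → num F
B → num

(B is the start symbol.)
A reduce-reduce conflict occurs when an LR(0) state has two complete items [A → α .] and [B → β .] — both call for a reduction, and with no lookahead the parser cannot choose between them.

Augment with B' → B and build the canonical LR(0) collection (I0 = CLOSURE({[B' → . B]}), then GOTO on every symbol after a dot until no new states appear). It has 11 states:
  I0: { [B → . F Y], [B → . num], [B' → . B], [F → . num] }  — shift
  I1: { [B' → B .] }  — accept
  I2: { [B → F . Y], [Y → . num F], [Y → . x + x], [Y → . x] }  — shift
  I3: { [B → num .], [F → num .] }  — 2 reduces
  I4: { [B → F Y .] }  — reduce
  I5: { [F → . num], [Y → num . F] }  — shift
  I6: { [Y → x . + x], [Y → x .] }  — shift, reduce
  I7: { [Y → x + . x] }  — shift
  I8: { [Y → x + x .] }  — reduce
  I9: { [Y → num F .] }  — reduce
  I10: { [F → num .] }  — reduce

I3 contains complete items [B → num .], [F → num .] — reduce-reduce conflict.

Answer: Yes — I3: [B → num .] vs [F → num .]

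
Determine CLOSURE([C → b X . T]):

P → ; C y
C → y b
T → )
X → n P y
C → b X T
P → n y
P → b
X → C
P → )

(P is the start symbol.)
To compute CLOSURE, for each item [A → α.Bβ] where B is a non-terminal, add [B → .γ] for all productions B → γ; repeat for the newly added items until nothing changes.

Start with: [C → b X . T]
  [C → b X . T] has the dot before T: add [T → . )]
No further items can be added.

CLOSURE = { [C → b X . T], [T → . )] }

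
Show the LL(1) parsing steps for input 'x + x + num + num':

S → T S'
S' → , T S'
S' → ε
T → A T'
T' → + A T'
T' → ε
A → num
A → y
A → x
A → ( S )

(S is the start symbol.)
Stack is shown with the top on the left.

Stack        Input                Action
----------------------------------------
S $          x + x + num + num $  output S → T S'
T S' $       x + x + num + num $  output T → A T'
A T' S' $    x + x + num + num $  output A → x
x T' S' $    x + x + num + num $  match 'x'
T' S' $      + x + num + num $    output T' → + A T'
+ A T' S' $  + x + num + num $    match '+'
A T' S' $    x + num + num $      output A → x
x T' S' $    x + num + num $      match 'x'
T' S' $      + num + num $        output T' → + A T'
+ A T' S' $  + num + num $        match '+'
A T' S' $    num + num $          output A → num
num T' S' $  num + num $          match 'num'
T' S' $      + num $              output T' → + A T'
+ A T' S' $  + num $              match '+'
A T' S' $    num $                output A → num
num T' S' $  num $                match 'num'
T' S' $      $                    output T' → ε
S' $         $                    output S' → ε
$            $                    accept

The string is accepted.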